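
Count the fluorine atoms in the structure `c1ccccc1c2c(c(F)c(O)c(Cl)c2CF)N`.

The symbol for fluorine appears 2 times in the SMILES.

2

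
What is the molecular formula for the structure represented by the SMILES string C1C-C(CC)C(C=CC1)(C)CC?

C12H22

Heavy atoms from the SMILES: 12 C.
Implicit hydrogens by atom environment:
  5 × C: 2 H each → 10
  3 × C: 3 H each → 9
  3 × C: 1 H each → 3
  1 × C: no H
  Total hydrogens = 22.
Molecular formula: C12H22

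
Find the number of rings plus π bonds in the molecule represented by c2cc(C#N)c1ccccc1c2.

Molecular formula from the SMILES: C11H7N.
DoU = (2C + 2 + N − H − X)/2 = (2·11 + 2 + 1 − 7 − 0)/2 = 18/2 = 9.
(Structurally: 2 ring(s) + 7 π bond(s) = 9.)

9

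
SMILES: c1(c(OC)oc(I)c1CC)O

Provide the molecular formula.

C7H9IO3

Heavy atoms from the SMILES: 7 C, 1 I, 3 O.
Implicit hydrogens by atom environment:
  4 × C (aromatic): no H
  2 × C: 3 H each → 6
  1 × C: 2 H
  1 × I: no H
  1 × O: 1 H
  1 × O (aromatic): no H
  1 × O: no H
  Total hydrogens = 9.
Molecular formula: C7H9IO3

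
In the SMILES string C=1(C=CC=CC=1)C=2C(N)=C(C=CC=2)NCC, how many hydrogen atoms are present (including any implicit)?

Hydrogens are implicit in SMILES; fill each atom to its normal valence:
  8 × C (aromatic): 1 H each → 8
  4 × C (aromatic): no H
  1 × C: 3 H
  1 × C: 2 H
  1 × N: 2 H
  1 × N: 1 H
  Total hydrogens = 16.

16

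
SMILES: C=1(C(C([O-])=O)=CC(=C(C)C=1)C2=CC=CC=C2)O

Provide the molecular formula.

Heavy atoms from the SMILES: 14 C, 3 O.
Implicit hydrogens by atom environment:
  7 × C (aromatic): 1 H each → 7
  5 × C (aromatic): no H
  1 × C: 3 H
  1 × C: no H
  1 × O: 1 H
  1 × O: no H
  1 × O (charge -1): no H
  Total hydrogens = 11.
Net charge -1.
Molecular formula: C14H11O3-

C14H11O3-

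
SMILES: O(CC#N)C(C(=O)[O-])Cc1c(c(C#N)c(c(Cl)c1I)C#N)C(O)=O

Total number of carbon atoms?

The symbol for carbon appears 14 times in the SMILES. Lowercase c denotes aromatic carbon and counts toward C.

14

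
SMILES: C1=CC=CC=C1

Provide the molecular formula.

Heavy atoms from the SMILES: 6 C.
Implicit hydrogens by atom environment:
  6 × C (aromatic): 1 H each → 6
  Total hydrogens = 6.
Molecular formula: C6H6

C6H6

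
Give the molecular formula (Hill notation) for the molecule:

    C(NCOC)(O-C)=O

Heavy atoms from the SMILES: 4 C, 1 N, 3 O.
Implicit hydrogens by atom environment:
  3 × O: no H
  2 × C: 3 H each → 6
  1 × C: 2 H
  1 × C: no H
  1 × N: 1 H
  Total hydrogens = 9.
Molecular formula: C4H9NO3

C4H9NO3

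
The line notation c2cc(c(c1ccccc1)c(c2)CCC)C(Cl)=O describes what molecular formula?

Heavy atoms from the SMILES: 16 C, 1 Cl, 1 O.
Implicit hydrogens by atom environment:
  8 × C (aromatic): 1 H each → 8
  4 × C (aromatic): no H
  2 × C: 2 H each → 4
  1 × C: 3 H
  1 × C: no H
  1 × Cl: no H
  1 × O: no H
  Total hydrogens = 15.
Molecular formula: C16H15ClO

C16H15ClO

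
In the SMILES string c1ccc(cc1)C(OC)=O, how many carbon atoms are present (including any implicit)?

The symbol for carbon appears 8 times in the SMILES. Lowercase c denotes aromatic carbon and counts toward C.

8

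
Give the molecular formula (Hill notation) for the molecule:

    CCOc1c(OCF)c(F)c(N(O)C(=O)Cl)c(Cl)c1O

Heavy atoms from the SMILES: 10 C, 2 Cl, 2 F, 1 N, 5 O.
Implicit hydrogens by atom environment:
  6 × C (aromatic): no H
  3 × O: no H
  2 × C: 2 H each → 4
  2 × Cl: no H
  2 × F: no H
  2 × O: 1 H each → 2
  1 × C: 3 H
  1 × C: no H
  1 × N: no H
  Total hydrogens = 9.
Molecular formula: C10H9Cl2F2NO5

C10H9Cl2F2NO5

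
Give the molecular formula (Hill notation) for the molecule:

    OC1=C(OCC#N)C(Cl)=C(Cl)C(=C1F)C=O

Heavy atoms from the SMILES: 9 C, 2 Cl, 1 F, 1 N, 3 O.
Implicit hydrogens by atom environment:
  6 × C (aromatic): no H
  2 × Cl: no H
  2 × O: no H
  1 × C: 2 H
  1 × C: 1 H
  1 × C: no H
  1 × F: no H
  1 × N: no H
  1 × O: 1 H
  Total hydrogens = 4.
Molecular formula: C9H4Cl2FNO3

C9H4Cl2FNO3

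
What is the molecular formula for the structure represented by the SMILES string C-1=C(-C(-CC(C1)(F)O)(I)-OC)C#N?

Heavy atoms from the SMILES: 8 C, 1 F, 1 I, 1 N, 2 O.
Implicit hydrogens by atom environment:
  4 × C: no H
  2 × C: 2 H each → 4
  1 × C: 3 H
  1 × C: 1 H
  1 × F: no H
  1 × I: no H
  1 × N: no H
  1 × O: 1 H
  1 × O: no H
  Total hydrogens = 9.
Molecular formula: C8H9FINO2

C8H9FINO2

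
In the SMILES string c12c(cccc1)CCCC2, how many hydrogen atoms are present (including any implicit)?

Hydrogens are implicit in SMILES; fill each atom to its normal valence:
  4 × C: 2 H each → 8
  4 × C (aromatic): 1 H each → 4
  2 × C (aromatic): no H
  Total hydrogens = 12.

12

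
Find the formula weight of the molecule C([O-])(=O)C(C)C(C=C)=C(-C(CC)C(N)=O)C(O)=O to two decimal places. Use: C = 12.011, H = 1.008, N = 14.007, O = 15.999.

254.26

Molecular formula: C12H16NO5-.
M = 12×12.011 + 16×1.008 + 1×14.007 + 5×15.999 = 254.26 g/mol.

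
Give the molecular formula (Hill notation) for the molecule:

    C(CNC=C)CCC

C7H15N

Heavy atoms from the SMILES: 7 C, 1 N.
Implicit hydrogens by atom environment:
  5 × C: 2 H each → 10
  1 × C: 3 H
  1 × C: 1 H
  1 × N: 1 H
  Total hydrogens = 15.
Molecular formula: C7H15N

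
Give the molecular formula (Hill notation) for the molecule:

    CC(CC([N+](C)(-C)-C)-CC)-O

C9H22NO+

Heavy atoms from the SMILES: 9 C, 1 N, 1 O.
Implicit hydrogens by atom environment:
  5 × C: 3 H each → 15
  2 × C: 2 H each → 4
  2 × C: 1 H each → 2
  1 × N (charge +1): no H
  1 × O: 1 H
  Total hydrogens = 22.
Net charge +1.
Molecular formula: C9H22NO+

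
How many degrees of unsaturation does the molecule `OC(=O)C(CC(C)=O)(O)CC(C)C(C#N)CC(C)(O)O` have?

Molecular formula from the SMILES: C13H21NO6.
DoU = (2C + 2 + N − H − X)/2 = (2·13 + 2 + 1 − 21 − 0)/2 = 8/2 = 4.
(Structurally: 0 ring(s) + 4 π bond(s) = 4.)

4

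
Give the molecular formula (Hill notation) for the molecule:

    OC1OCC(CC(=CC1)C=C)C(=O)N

C10H15NO3

Heavy atoms from the SMILES: 10 C, 1 N, 3 O.
Implicit hydrogens by atom environment:
  4 × C: 2 H each → 8
  4 × C: 1 H each → 4
  2 × C: no H
  2 × O: no H
  1 × N: 2 H
  1 × O: 1 H
  Total hydrogens = 15.
Molecular formula: C10H15NO3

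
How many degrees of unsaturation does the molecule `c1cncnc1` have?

Molecular formula from the SMILES: C4H4N2.
DoU = (2C + 2 + N − H − X)/2 = (2·4 + 2 + 2 − 4 − 0)/2 = 8/2 = 4.
(Structurally: 1 ring(s) + 3 π bond(s) = 4.)

4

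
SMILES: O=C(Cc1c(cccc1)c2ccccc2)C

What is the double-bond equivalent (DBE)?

9

Molecular formula from the SMILES: C15H14O.
DoU = (2C + 2 + N − H − X)/2 = (2·15 + 2 + 0 − 14 − 0)/2 = 18/2 = 9.
(Structurally: 2 ring(s) + 7 π bond(s) = 9.)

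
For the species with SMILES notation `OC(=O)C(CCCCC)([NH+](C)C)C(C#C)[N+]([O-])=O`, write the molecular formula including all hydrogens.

Heavy atoms from the SMILES: 12 C, 2 N, 4 O.
Implicit hydrogens by atom environment:
  4 × C: 2 H each → 8
  3 × C: 3 H each → 9
  3 × C: no H
  2 × C: 1 H each → 2
  2 × O: no H
  1 × N (charge +1): 1 H
  1 × N (charge +1): no H
  1 × O: 1 H
  1 × O (charge -1): no H
  Total hydrogens = 21.
Net charge +1.
Molecular formula: C12H21N2O4+

C12H21N2O4+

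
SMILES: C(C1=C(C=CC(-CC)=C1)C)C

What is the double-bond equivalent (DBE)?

Molecular formula from the SMILES: C11H16.
DoU = (2C + 2 + N − H − X)/2 = (2·11 + 2 + 0 − 16 − 0)/2 = 8/2 = 4.
(Structurally: 1 ring(s) + 3 π bond(s) = 4.)

4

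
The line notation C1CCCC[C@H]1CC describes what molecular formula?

C8H16

Heavy atoms from the SMILES: 8 C.
Implicit hydrogens by atom environment:
  6 × C: 2 H each → 12
  1 × C: 3 H
  1 × C: 1 H
  Total hydrogens = 16.
Molecular formula: C8H16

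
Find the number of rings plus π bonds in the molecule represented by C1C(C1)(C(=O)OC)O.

2

Molecular formula from the SMILES: C5H8O3.
DoU = (2C + 2 + N − H − X)/2 = (2·5 + 2 + 0 − 8 − 0)/2 = 4/2 = 2.
(Structurally: 1 ring(s) + 1 π bond(s) = 2.)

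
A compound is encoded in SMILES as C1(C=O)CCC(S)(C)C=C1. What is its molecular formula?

Heavy atoms from the SMILES: 8 C, 1 O, 1 S.
Implicit hydrogens by atom environment:
  4 × C: 1 H each → 4
  2 × C: 2 H each → 4
  1 × C: 3 H
  1 × C: no H
  1 × O: no H
  1 × S: 1 H
  Total hydrogens = 12.
Molecular formula: C8H12OS

C8H12OS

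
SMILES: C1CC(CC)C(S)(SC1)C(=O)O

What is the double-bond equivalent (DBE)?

2

Molecular formula from the SMILES: C8H14O2S2.
DoU = (2C + 2 + N − H − X)/2 = (2·8 + 2 + 0 − 14 − 0)/2 = 4/2 = 2.
(Structurally: 1 ring(s) + 1 π bond(s) = 2.)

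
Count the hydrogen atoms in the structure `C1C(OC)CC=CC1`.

12

Hydrogens are implicit in SMILES; fill each atom to its normal valence:
  3 × C: 2 H each → 6
  3 × C: 1 H each → 3
  1 × C: 3 H
  1 × O: no H
  Total hydrogens = 12.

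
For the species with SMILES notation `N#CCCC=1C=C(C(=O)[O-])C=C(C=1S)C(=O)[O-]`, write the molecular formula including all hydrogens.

Heavy atoms from the SMILES: 11 C, 1 N, 4 O, 1 S.
Implicit hydrogens by atom environment:
  4 × C (aromatic): no H
  3 × C: no H
  2 × C: 2 H each → 4
  2 × C (aromatic): 1 H each → 2
  2 × O: no H
  2 × O (charge -1): no H
  1 × N: no H
  1 × S: 1 H
  Total hydrogens = 7.
Net charge -2.
Molecular formula: [C11H7NO4S]2-

[C11H7NO4S]2-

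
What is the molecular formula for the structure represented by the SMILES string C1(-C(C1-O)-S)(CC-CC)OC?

Heavy atoms from the SMILES: 8 C, 2 O, 1 S.
Implicit hydrogens by atom environment:
  3 × C: 2 H each → 6
  2 × C: 3 H each → 6
  2 × C: 1 H each → 2
  1 × C: no H
  1 × O: 1 H
  1 × O: no H
  1 × S: 1 H
  Total hydrogens = 16.
Molecular formula: C8H16O2S

C8H16O2S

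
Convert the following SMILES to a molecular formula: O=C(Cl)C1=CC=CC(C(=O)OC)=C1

C9H7ClO3

Heavy atoms from the SMILES: 9 C, 1 Cl, 3 O.
Implicit hydrogens by atom environment:
  4 × C (aromatic): 1 H each → 4
  3 × O: no H
  2 × C (aromatic): no H
  2 × C: no H
  1 × C: 3 H
  1 × Cl: no H
  Total hydrogens = 7.
Molecular formula: C9H7ClO3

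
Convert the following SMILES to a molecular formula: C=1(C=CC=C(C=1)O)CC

C8H10O

Heavy atoms from the SMILES: 8 C, 1 O.
Implicit hydrogens by atom environment:
  4 × C (aromatic): 1 H each → 4
  2 × C (aromatic): no H
  1 × C: 3 H
  1 × C: 2 H
  1 × O: 1 H
  Total hydrogens = 10.
Molecular formula: C8H10O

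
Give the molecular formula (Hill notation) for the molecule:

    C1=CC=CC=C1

Heavy atoms from the SMILES: 6 C.
Implicit hydrogens by atom environment:
  6 × C (aromatic): 1 H each → 6
  Total hydrogens = 6.
Molecular formula: C6H6

C6H6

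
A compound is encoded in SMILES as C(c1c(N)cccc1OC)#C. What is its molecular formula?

Heavy atoms from the SMILES: 9 C, 1 N, 1 O.
Implicit hydrogens by atom environment:
  3 × C (aromatic): 1 H each → 3
  3 × C (aromatic): no H
  1 × C: 3 H
  1 × C: 1 H
  1 × C: no H
  1 × N: 2 H
  1 × O: no H
  Total hydrogens = 9.
Molecular formula: C9H9NO

C9H9NO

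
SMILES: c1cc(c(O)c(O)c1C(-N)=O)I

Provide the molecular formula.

C7H6INO3

Heavy atoms from the SMILES: 7 C, 1 I, 1 N, 3 O.
Implicit hydrogens by atom environment:
  4 × C (aromatic): no H
  2 × C (aromatic): 1 H each → 2
  2 × O: 1 H each → 2
  1 × C: no H
  1 × I: no H
  1 × N: 2 H
  1 × O: no H
  Total hydrogens = 6.
Molecular formula: C7H6INO3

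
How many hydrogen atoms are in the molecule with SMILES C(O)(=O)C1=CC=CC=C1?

Hydrogens are implicit in SMILES; fill each atom to its normal valence:
  5 × C (aromatic): 1 H each → 5
  1 × C (aromatic): no H
  1 × C: no H
  1 × O: 1 H
  1 × O: no H
  Total hydrogens = 6.

6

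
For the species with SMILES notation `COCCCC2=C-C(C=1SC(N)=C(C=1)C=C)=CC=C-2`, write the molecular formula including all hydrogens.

Heavy atoms from the SMILES: 16 C, 1 N, 1 O, 1 S.
Implicit hydrogens by atom environment:
  5 × C (aromatic): 1 H each → 5
  5 × C (aromatic): no H
  4 × C: 2 H each → 8
  1 × C: 3 H
  1 × C: 1 H
  1 × N: 2 H
  1 × O: no H
  1 × S (aromatic): no H
  Total hydrogens = 19.
Molecular formula: C16H19NOS

C16H19NOS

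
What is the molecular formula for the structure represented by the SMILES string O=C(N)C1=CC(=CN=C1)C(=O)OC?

C8H8N2O3

Heavy atoms from the SMILES: 8 C, 2 N, 3 O.
Implicit hydrogens by atom environment:
  3 × C (aromatic): 1 H each → 3
  3 × O: no H
  2 × C (aromatic): no H
  2 × C: no H
  1 × C: 3 H
  1 × N: 2 H
  1 × N (aromatic): no H
  Total hydrogens = 8.
Molecular formula: C8H8N2O3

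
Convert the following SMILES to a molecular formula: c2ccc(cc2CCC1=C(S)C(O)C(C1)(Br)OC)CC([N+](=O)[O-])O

Heavy atoms from the SMILES: 1 Br, 16 C, 1 N, 5 O, 1 S.
Implicit hydrogens by atom environment:
  4 × C: 2 H each → 8
  4 × C (aromatic): 1 H each → 4
  3 × C: no H
  2 × C: 1 H each → 2
  2 × C (aromatic): no H
  2 × O: 1 H each → 2
  2 × O: no H
  1 × Br: no H
  1 × C: 3 H
  1 × N (charge +1): no H
  1 × O (charge -1): no H
  1 × S: 1 H
  Total hydrogens = 20.
Molecular formula: C16H20BrNO5S

C16H20BrNO5S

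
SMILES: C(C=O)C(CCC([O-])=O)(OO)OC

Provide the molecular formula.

C7H11O6-

Heavy atoms from the SMILES: 7 C, 6 O.
Implicit hydrogens by atom environment:
  4 × O: no H
  3 × C: 2 H each → 6
  2 × C: no H
  1 × C: 3 H
  1 × C: 1 H
  1 × O: 1 H
  1 × O (charge -1): no H
  Total hydrogens = 11.
Net charge -1.
Molecular formula: C7H11O6-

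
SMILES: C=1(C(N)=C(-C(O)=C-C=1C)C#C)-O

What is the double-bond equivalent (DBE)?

Molecular formula from the SMILES: C9H9NO2.
DoU = (2C + 2 + N − H − X)/2 = (2·9 + 2 + 1 − 9 − 0)/2 = 12/2 = 6.
(Structurally: 1 ring(s) + 5 π bond(s) = 6.)

6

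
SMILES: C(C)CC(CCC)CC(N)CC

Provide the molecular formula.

Heavy atoms from the SMILES: 11 C, 1 N.
Implicit hydrogens by atom environment:
  6 × C: 2 H each → 12
  3 × C: 3 H each → 9
  2 × C: 1 H each → 2
  1 × N: 2 H
  Total hydrogens = 25.
Molecular formula: C11H25N

C11H25N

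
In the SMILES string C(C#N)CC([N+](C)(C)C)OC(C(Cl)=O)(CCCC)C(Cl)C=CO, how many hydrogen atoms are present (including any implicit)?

27

Hydrogens are implicit in SMILES; fill each atom to its normal valence:
  5 × C: 2 H each → 10
  4 × C: 3 H each → 12
  4 × C: 1 H each → 4
  3 × C: no H
  2 × Cl: no H
  2 × O: no H
  1 × N (charge +1): no H
  1 × N: no H
  1 × O: 1 H
  Total hydrogens = 27.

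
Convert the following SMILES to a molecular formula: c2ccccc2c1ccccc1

C12H10

Heavy atoms from the SMILES: 12 C.
Implicit hydrogens by atom environment:
  10 × C (aromatic): 1 H each → 10
  2 × C (aromatic): no H
  Total hydrogens = 10.
Molecular formula: C12H10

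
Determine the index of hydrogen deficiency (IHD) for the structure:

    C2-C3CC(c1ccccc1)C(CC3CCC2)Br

6

Molecular formula from the SMILES: C16H21Br.
DoU = (2C + 2 + N − H − X)/2 = (2·16 + 2 + 0 − 21 − 1)/2 = 12/2 = 6.
(Structurally: 3 ring(s) + 3 π bond(s) = 6.)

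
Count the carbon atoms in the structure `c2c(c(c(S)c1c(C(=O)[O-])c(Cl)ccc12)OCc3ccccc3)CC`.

20

The symbol for carbon appears 20 times in the SMILES. Lowercase c denotes aromatic carbon and counts toward C.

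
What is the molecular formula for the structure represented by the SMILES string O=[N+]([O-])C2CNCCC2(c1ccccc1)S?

Heavy atoms from the SMILES: 11 C, 2 N, 2 O, 1 S.
Implicit hydrogens by atom environment:
  5 × C (aromatic): 1 H each → 5
  3 × C: 2 H each → 6
  1 × C: 1 H
  1 × C: no H
  1 × C (aromatic): no H
  1 × N: 1 H
  1 × N (charge +1): no H
  1 × O: no H
  1 × O (charge -1): no H
  1 × S: 1 H
  Total hydrogens = 14.
Molecular formula: C11H14N2O2S

C11H14N2O2S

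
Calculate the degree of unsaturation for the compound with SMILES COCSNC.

Molecular formula from the SMILES: C3H9NOS.
DoU = (2C + 2 + N − H − X)/2 = (2·3 + 2 + 1 − 9 − 0)/2 = 0/2 = 0.
(Structurally: 0 ring(s) + 0 π bond(s) = 0.)

0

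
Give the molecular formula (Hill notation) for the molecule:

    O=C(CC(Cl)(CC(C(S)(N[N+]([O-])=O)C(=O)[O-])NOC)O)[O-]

[C8H12ClN3O8S]2-

Heavy atoms from the SMILES: 8 C, 1 Cl, 3 N, 8 O, 1 S.
Implicit hydrogens by atom environment:
  4 × C: no H
  4 × O: no H
  3 × O (charge -1): no H
  2 × C: 2 H each → 4
  2 × N: 1 H each → 2
  1 × C: 3 H
  1 × C: 1 H
  1 × Cl: no H
  1 × N (charge +1): no H
  1 × O: 1 H
  1 × S: 1 H
  Total hydrogens = 12.
Net charge -2.
Molecular formula: [C8H12ClN3O8S]2-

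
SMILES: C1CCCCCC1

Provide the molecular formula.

C7H14

Heavy atoms from the SMILES: 7 C.
Implicit hydrogens by atom environment:
  7 × C: 2 H each → 14
  Total hydrogens = 14.
Molecular formula: C7H14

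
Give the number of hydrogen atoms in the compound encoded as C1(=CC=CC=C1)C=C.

Hydrogens are implicit in SMILES; fill each atom to its normal valence:
  5 × C (aromatic): 1 H each → 5
  1 × C: 2 H
  1 × C: 1 H
  1 × C (aromatic): no H
  Total hydrogens = 8.

8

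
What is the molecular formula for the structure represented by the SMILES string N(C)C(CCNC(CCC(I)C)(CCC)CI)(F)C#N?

Heavy atoms from the SMILES: 14 C, 1 F, 2 I, 3 N.
Implicit hydrogens by atom environment:
  7 × C: 2 H each → 14
  3 × C: 3 H each → 9
  3 × C: no H
  2 × I: no H
  2 × N: 1 H each → 2
  1 × C: 1 H
  1 × F: no H
  1 × N: no H
  Total hydrogens = 26.
Molecular formula: C14H26FI2N3

C14H26FI2N3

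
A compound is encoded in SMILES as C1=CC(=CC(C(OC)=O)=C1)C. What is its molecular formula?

Heavy atoms from the SMILES: 9 C, 2 O.
Implicit hydrogens by atom environment:
  4 × C (aromatic): 1 H each → 4
  2 × C: 3 H each → 6
  2 × C (aromatic): no H
  2 × O: no H
  1 × C: no H
  Total hydrogens = 10.
Molecular formula: C9H10O2

C9H10O2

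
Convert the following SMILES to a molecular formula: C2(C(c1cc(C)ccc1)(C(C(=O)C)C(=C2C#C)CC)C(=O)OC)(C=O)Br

C21H21BrO4

Heavy atoms from the SMILES: 1 Br, 21 C, 4 O.
Implicit hydrogens by atom environment:
  7 × C: no H
  4 × C: 3 H each → 12
  4 × C (aromatic): 1 H each → 4
  4 × O: no H
  3 × C: 1 H each → 3
  2 × C (aromatic): no H
  1 × Br: no H
  1 × C: 2 H
  Total hydrogens = 21.
Molecular formula: C21H21BrO4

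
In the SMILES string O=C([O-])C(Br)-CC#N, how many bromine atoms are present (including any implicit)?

1

The symbol for bromine appears 1 time in the SMILES.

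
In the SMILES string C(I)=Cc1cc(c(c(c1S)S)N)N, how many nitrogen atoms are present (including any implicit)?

The symbol for nitrogen appears 2 times in the SMILES.

2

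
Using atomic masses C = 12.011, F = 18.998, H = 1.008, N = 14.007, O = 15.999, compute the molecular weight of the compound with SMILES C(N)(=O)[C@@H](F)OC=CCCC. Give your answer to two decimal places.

Molecular formula: C7H12FNO2.
M = 7×12.011 + 1×18.998 + 12×1.008 + 1×14.007 + 2×15.999 = 161.18 g/mol.

161.18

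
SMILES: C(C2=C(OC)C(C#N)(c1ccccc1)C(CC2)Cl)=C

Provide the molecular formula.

C16H16ClNO

Heavy atoms from the SMILES: 16 C, 1 Cl, 1 N, 1 O.
Implicit hydrogens by atom environment:
  5 × C (aromatic): 1 H each → 5
  4 × C: no H
  3 × C: 2 H each → 6
  2 × C: 1 H each → 2
  1 × C: 3 H
  1 × C (aromatic): no H
  1 × Cl: no H
  1 × N: no H
  1 × O: no H
  Total hydrogens = 16.
Molecular formula: C16H16ClNO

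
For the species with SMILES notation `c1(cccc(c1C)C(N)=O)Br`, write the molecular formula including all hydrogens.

Heavy atoms from the SMILES: 1 Br, 8 C, 1 N, 1 O.
Implicit hydrogens by atom environment:
  3 × C (aromatic): 1 H each → 3
  3 × C (aromatic): no H
  1 × Br: no H
  1 × C: 3 H
  1 × C: no H
  1 × N: 2 H
  1 × O: no H
  Total hydrogens = 8.
Molecular formula: C8H8BrNO

C8H8BrNO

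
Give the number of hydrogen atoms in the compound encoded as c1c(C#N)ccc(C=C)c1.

Hydrogens are implicit in SMILES; fill each atom to its normal valence:
  4 × C (aromatic): 1 H each → 4
  2 × C (aromatic): no H
  1 × C: 2 H
  1 × C: 1 H
  1 × C: no H
  1 × N: no H
  Total hydrogens = 7.

7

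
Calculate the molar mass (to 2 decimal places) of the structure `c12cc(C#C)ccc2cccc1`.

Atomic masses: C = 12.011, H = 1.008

Molecular formula: C12H8.
M = 12×12.011 + 8×1.008 = 152.20 g/mol.

152.20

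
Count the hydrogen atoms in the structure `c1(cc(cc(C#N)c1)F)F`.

Hydrogens are implicit in SMILES; fill each atom to its normal valence:
  3 × C (aromatic): 1 H each → 3
  3 × C (aromatic): no H
  2 × F: no H
  1 × C: no H
  1 × N: no H
  Total hydrogens = 3.

3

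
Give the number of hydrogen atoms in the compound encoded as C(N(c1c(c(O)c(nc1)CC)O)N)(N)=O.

12

Hydrogens are implicit in SMILES; fill each atom to its normal valence:
  4 × C (aromatic): no H
  2 × N: 2 H each → 4
  2 × O: 1 H each → 2
  1 × C: 3 H
  1 × C: 2 H
  1 × C (aromatic): 1 H
  1 × C: no H
  1 × N (aromatic): no H
  1 × N: no H
  1 × O: no H
  Total hydrogens = 12.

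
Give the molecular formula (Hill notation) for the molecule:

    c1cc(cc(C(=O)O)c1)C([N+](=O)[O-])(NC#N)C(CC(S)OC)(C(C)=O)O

Heavy atoms from the SMILES: 15 C, 3 N, 7 O, 1 S.
Implicit hydrogens by atom environment:
  5 × C: no H
  4 × C (aromatic): 1 H each → 4
  4 × O: no H
  2 × C: 3 H each → 6
  2 × C (aromatic): no H
  2 × O: 1 H each → 2
  1 × C: 2 H
  1 × C: 1 H
  1 × N: 1 H
  1 × N: no H
  1 × N (charge +1): no H
  1 × O (charge -1): no H
  1 × S: 1 H
  Total hydrogens = 17.
Molecular formula: C15H17N3O7S

C15H17N3O7S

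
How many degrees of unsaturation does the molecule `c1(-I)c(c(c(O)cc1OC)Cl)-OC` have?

4

Molecular formula from the SMILES: C8H8ClIO3.
DoU = (2C + 2 + N − H − X)/2 = (2·8 + 2 + 0 − 8 − 2)/2 = 8/2 = 4.
(Structurally: 1 ring(s) + 3 π bond(s) = 4.)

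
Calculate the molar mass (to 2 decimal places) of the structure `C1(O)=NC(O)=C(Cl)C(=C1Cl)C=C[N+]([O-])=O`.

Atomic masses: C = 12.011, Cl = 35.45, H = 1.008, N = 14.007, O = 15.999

Molecular formula: C7H4Cl2N2O4.
M = 7×12.011 + 2×35.45 + 4×1.008 + 2×14.007 + 4×15.999 = 251.02 g/mol.

251.02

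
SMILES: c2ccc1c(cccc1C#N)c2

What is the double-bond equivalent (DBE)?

9

Molecular formula from the SMILES: C11H7N.
DoU = (2C + 2 + N − H − X)/2 = (2·11 + 2 + 1 − 7 − 0)/2 = 18/2 = 9.
(Structurally: 2 ring(s) + 7 π bond(s) = 9.)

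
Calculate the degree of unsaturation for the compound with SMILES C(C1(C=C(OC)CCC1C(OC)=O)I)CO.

3

Molecular formula from the SMILES: C11H17IO4.
DoU = (2C + 2 + N − H − X)/2 = (2·11 + 2 + 0 − 17 − 1)/2 = 6/2 = 3.
(Structurally: 1 ring(s) + 2 π bond(s) = 3.)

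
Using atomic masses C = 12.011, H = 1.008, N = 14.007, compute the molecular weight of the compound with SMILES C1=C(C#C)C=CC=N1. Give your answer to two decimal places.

Molecular formula: C7H5N.
M = 7×12.011 + 5×1.008 + 1×14.007 = 103.12 g/mol.

103.12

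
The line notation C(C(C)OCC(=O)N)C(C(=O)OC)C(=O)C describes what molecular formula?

C10H17NO5

Heavy atoms from the SMILES: 10 C, 1 N, 5 O.
Implicit hydrogens by atom environment:
  5 × O: no H
  3 × C: 3 H each → 9
  3 × C: no H
  2 × C: 2 H each → 4
  2 × C: 1 H each → 2
  1 × N: 2 H
  Total hydrogens = 17.
Molecular formula: C10H17NO5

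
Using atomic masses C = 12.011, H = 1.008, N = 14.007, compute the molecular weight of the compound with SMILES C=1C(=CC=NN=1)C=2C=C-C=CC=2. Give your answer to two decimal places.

Molecular formula: C10H8N2.
M = 10×12.011 + 8×1.008 + 2×14.007 = 156.19 g/mol.

156.19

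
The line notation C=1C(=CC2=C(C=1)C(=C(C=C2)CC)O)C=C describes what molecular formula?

C14H14O

Heavy atoms from the SMILES: 14 C, 1 O.
Implicit hydrogens by atom environment:
  5 × C (aromatic): 1 H each → 5
  5 × C (aromatic): no H
  2 × C: 2 H each → 4
  1 × C: 3 H
  1 × C: 1 H
  1 × O: 1 H
  Total hydrogens = 14.
Molecular formula: C14H14O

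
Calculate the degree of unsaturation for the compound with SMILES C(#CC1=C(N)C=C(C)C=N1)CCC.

Molecular formula from the SMILES: C11H14N2.
DoU = (2C + 2 + N − H − X)/2 = (2·11 + 2 + 2 − 14 − 0)/2 = 12/2 = 6.
(Structurally: 1 ring(s) + 5 π bond(s) = 6.)

6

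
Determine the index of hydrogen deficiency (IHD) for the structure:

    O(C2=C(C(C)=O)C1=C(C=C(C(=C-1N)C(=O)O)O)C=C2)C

9

Molecular formula from the SMILES: C14H13NO5.
DoU = (2C + 2 + N − H − X)/2 = (2·14 + 2 + 1 − 13 − 0)/2 = 18/2 = 9.
(Structurally: 2 ring(s) + 7 π bond(s) = 9.)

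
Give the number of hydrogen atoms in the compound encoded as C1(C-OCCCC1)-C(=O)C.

14

Hydrogens are implicit in SMILES; fill each atom to its normal valence:
  5 × C: 2 H each → 10
  2 × O: no H
  1 × C: 3 H
  1 × C: 1 H
  1 × C: no H
  Total hydrogens = 14.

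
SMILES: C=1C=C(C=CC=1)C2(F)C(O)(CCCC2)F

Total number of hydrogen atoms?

14

Hydrogens are implicit in SMILES; fill each atom to its normal valence:
  5 × C (aromatic): 1 H each → 5
  4 × C: 2 H each → 8
  2 × C: no H
  2 × F: no H
  1 × C (aromatic): no H
  1 × O: 1 H
  Total hydrogens = 14.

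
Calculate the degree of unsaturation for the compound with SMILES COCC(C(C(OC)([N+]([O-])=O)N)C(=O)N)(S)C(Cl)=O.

Molecular formula from the SMILES: C8H14ClN3O6S.
DoU = (2C + 2 + N − H − X)/2 = (2·8 + 2 + 3 − 14 − 1)/2 = 6/2 = 3.
(Structurally: 0 ring(s) + 3 π bond(s) = 3.)

3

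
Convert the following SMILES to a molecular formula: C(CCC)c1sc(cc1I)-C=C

C10H13IS

Heavy atoms from the SMILES: 10 C, 1 I, 1 S.
Implicit hydrogens by atom environment:
  4 × C: 2 H each → 8
  3 × C (aromatic): no H
  1 × C: 3 H
  1 × C (aromatic): 1 H
  1 × C: 1 H
  1 × I: no H
  1 × S (aromatic): no H
  Total hydrogens = 13.
Molecular formula: C10H13IS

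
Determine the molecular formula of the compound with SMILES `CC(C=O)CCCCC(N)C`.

C9H19NO

Heavy atoms from the SMILES: 9 C, 1 N, 1 O.
Implicit hydrogens by atom environment:
  4 × C: 2 H each → 8
  3 × C: 1 H each → 3
  2 × C: 3 H each → 6
  1 × N: 2 H
  1 × O: no H
  Total hydrogens = 19.
Molecular formula: C9H19NO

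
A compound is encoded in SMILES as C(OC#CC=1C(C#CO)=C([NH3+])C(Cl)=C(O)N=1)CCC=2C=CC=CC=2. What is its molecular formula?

C18H16ClN2O3+

Heavy atoms from the SMILES: 18 C, 1 Cl, 2 N, 3 O.
Implicit hydrogens by atom environment:
  6 × C (aromatic): no H
  5 × C (aromatic): 1 H each → 5
  4 × C: no H
  3 × C: 2 H each → 6
  2 × O: 1 H each → 2
  1 × Cl: no H
  1 × N (charge +1): 3 H
  1 × N (aromatic): no H
  1 × O: no H
  Total hydrogens = 16.
Net charge +1.
Molecular formula: C18H16ClN2O3+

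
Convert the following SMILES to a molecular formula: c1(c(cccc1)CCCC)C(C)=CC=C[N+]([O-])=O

C15H19NO2

Heavy atoms from the SMILES: 15 C, 1 N, 2 O.
Implicit hydrogens by atom environment:
  4 × C (aromatic): 1 H each → 4
  3 × C: 2 H each → 6
  3 × C: 1 H each → 3
  2 × C: 3 H each → 6
  2 × C (aromatic): no H
  1 × C: no H
  1 × N (charge +1): no H
  1 × O: no H
  1 × O (charge -1): no H
  Total hydrogens = 19.
Molecular formula: C15H19NO2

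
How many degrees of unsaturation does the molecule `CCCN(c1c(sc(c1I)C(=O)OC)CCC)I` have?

Molecular formula from the SMILES: C12H17I2NO2S.
DoU = (2C + 2 + N − H − X)/2 = (2·12 + 2 + 1 − 17 − 2)/2 = 8/2 = 4.
(Structurally: 1 ring(s) + 3 π bond(s) = 4.)

4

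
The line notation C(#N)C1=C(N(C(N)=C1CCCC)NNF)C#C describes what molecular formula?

C11H14FN5

Heavy atoms from the SMILES: 11 C, 1 F, 5 N.
Implicit hydrogens by atom environment:
  4 × C (aromatic): no H
  3 × C: 2 H each → 6
  2 × C: no H
  2 × N: 1 H each → 2
  1 × C: 3 H
  1 × C: 1 H
  1 × F: no H
  1 × N: 2 H
  1 × N (aromatic): no H
  1 × N: no H
  Total hydrogens = 14.
Molecular formula: C11H14FN5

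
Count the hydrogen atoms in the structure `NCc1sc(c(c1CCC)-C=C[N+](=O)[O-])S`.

14

Hydrogens are implicit in SMILES; fill each atom to its normal valence:
  4 × C (aromatic): no H
  3 × C: 2 H each → 6
  2 × C: 1 H each → 2
  1 × C: 3 H
  1 × N: 2 H
  1 × N (charge +1): no H
  1 × O: no H
  1 × O (charge -1): no H
  1 × S: 1 H
  1 × S (aromatic): no H
  Total hydrogens = 14.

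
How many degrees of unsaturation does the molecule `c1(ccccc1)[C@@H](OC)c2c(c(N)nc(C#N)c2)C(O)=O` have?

Molecular formula from the SMILES: C15H13N3O3.
DoU = (2C + 2 + N − H − X)/2 = (2·15 + 2 + 3 − 13 − 0)/2 = 22/2 = 11.
(Structurally: 2 ring(s) + 9 π bond(s) = 11.)

11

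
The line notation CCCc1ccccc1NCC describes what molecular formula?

Heavy atoms from the SMILES: 11 C, 1 N.
Implicit hydrogens by atom environment:
  4 × C (aromatic): 1 H each → 4
  3 × C: 2 H each → 6
  2 × C: 3 H each → 6
  2 × C (aromatic): no H
  1 × N: 1 H
  Total hydrogens = 17.
Molecular formula: C11H17N

C11H17N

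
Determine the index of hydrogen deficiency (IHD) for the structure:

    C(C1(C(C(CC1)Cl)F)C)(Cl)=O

2

Molecular formula from the SMILES: C7H9Cl2FO.
DoU = (2C + 2 + N − H − X)/2 = (2·7 + 2 + 0 − 9 − 3)/2 = 4/2 = 2.
(Structurally: 1 ring(s) + 1 π bond(s) = 2.)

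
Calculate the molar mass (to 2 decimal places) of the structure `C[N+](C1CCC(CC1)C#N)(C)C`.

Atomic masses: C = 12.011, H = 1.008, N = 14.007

Molecular formula: C10H19N2+.
M = 10×12.011 + 19×1.008 + 2×14.007 = 167.28 g/mol.

167.28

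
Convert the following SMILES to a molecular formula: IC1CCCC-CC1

Heavy atoms from the SMILES: 7 C, 1 I.
Implicit hydrogens by atom environment:
  6 × C: 2 H each → 12
  1 × C: 1 H
  1 × I: no H
  Total hydrogens = 13.
Molecular formula: C7H13I

C7H13I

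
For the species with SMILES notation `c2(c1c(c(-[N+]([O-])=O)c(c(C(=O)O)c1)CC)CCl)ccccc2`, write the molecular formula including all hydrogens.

Heavy atoms from the SMILES: 16 C, 1 Cl, 1 N, 4 O.
Implicit hydrogens by atom environment:
  6 × C (aromatic): 1 H each → 6
  6 × C (aromatic): no H
  2 × C: 2 H each → 4
  2 × O: no H
  1 × C: 3 H
  1 × C: no H
  1 × Cl: no H
  1 × N (charge +1): no H
  1 × O: 1 H
  1 × O (charge -1): no H
  Total hydrogens = 14.
Molecular formula: C16H14ClNO4

C16H14ClNO4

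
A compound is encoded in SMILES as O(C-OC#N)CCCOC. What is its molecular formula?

Heavy atoms from the SMILES: 6 C, 1 N, 3 O.
Implicit hydrogens by atom environment:
  4 × C: 2 H each → 8
  3 × O: no H
  1 × C: 3 H
  1 × C: no H
  1 × N: no H
  Total hydrogens = 11.
Molecular formula: C6H11NO3

C6H11NO3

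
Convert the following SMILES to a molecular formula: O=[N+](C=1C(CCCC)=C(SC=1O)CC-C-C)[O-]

Heavy atoms from the SMILES: 12 C, 1 N, 3 O, 1 S.
Implicit hydrogens by atom environment:
  6 × C: 2 H each → 12
  4 × C (aromatic): no H
  2 × C: 3 H each → 6
  1 × N (charge +1): no H
  1 × O: 1 H
  1 × O: no H
  1 × O (charge -1): no H
  1 × S (aromatic): no H
  Total hydrogens = 19.
Molecular formula: C12H19NO3S

C12H19NO3S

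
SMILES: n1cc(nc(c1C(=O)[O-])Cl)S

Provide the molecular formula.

C5H2ClN2O2S-

Heavy atoms from the SMILES: 5 C, 1 Cl, 2 N, 2 O, 1 S.
Implicit hydrogens by atom environment:
  3 × C (aromatic): no H
  2 × N (aromatic): no H
  1 × C (aromatic): 1 H
  1 × C: no H
  1 × Cl: no H
  1 × O: no H
  1 × O (charge -1): no H
  1 × S: 1 H
  Total hydrogens = 2.
Net charge -1.
Molecular formula: C5H2ClN2O2S-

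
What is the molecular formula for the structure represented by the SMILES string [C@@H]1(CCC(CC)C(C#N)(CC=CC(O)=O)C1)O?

Heavy atoms from the SMILES: 13 C, 1 N, 3 O.
Implicit hydrogens by atom environment:
  5 × C: 2 H each → 10
  4 × C: 1 H each → 4
  3 × C: no H
  2 × O: 1 H each → 2
  1 × C: 3 H
  1 × N: no H
  1 × O: no H
  Total hydrogens = 19.
Molecular formula: C13H19NO3

C13H19NO3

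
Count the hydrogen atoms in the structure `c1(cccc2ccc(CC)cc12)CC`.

16

Hydrogens are implicit in SMILES; fill each atom to its normal valence:
  6 × C (aromatic): 1 H each → 6
  4 × C (aromatic): no H
  2 × C: 3 H each → 6
  2 × C: 2 H each → 4
  Total hydrogens = 16.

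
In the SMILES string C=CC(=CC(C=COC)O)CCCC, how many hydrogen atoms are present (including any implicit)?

Hydrogens are implicit in SMILES; fill each atom to its normal valence:
  5 × C: 1 H each → 5
  4 × C: 2 H each → 8
  2 × C: 3 H each → 6
  1 × C: no H
  1 × O: 1 H
  1 × O: no H
  Total hydrogens = 20.

20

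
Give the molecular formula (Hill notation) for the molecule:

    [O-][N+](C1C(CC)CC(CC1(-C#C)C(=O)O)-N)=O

C11H16N2O4

Heavy atoms from the SMILES: 11 C, 2 N, 4 O.
Implicit hydrogens by atom environment:
  4 × C: 1 H each → 4
  3 × C: 2 H each → 6
  3 × C: no H
  2 × O: no H
  1 × C: 3 H
  1 × N: 2 H
  1 × N (charge +1): no H
  1 × O: 1 H
  1 × O (charge -1): no H
  Total hydrogens = 16.
Molecular formula: C11H16N2O4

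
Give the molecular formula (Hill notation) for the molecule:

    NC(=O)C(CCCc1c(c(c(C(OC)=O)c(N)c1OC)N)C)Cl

Heavy atoms from the SMILES: 15 C, 1 Cl, 3 N, 4 O.
Implicit hydrogens by atom environment:
  6 × C (aromatic): no H
  4 × O: no H
  3 × C: 3 H each → 9
  3 × C: 2 H each → 6
  3 × N: 2 H each → 6
  2 × C: no H
  1 × C: 1 H
  1 × Cl: no H
  Total hydrogens = 22.
Molecular formula: C15H22ClN3O4

C15H22ClN3O4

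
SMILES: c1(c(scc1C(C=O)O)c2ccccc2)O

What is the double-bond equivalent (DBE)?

8

Molecular formula from the SMILES: C12H10O3S.
DoU = (2C + 2 + N − H − X)/2 = (2·12 + 2 + 0 − 10 − 0)/2 = 16/2 = 8.
(Structurally: 2 ring(s) + 6 π bond(s) = 8.)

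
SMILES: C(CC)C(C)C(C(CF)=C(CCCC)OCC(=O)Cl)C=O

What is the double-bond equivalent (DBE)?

3

Molecular formula from the SMILES: C16H26ClFO3.
DoU = (2C + 2 + N − H − X)/2 = (2·16 + 2 + 0 − 26 − 2)/2 = 6/2 = 3.
(Structurally: 0 ring(s) + 3 π bond(s) = 3.)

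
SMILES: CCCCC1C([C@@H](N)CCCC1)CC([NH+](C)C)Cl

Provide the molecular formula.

Heavy atoms from the SMILES: 15 C, 1 Cl, 2 N.
Implicit hydrogens by atom environment:
  8 × C: 2 H each → 16
  4 × C: 1 H each → 4
  3 × C: 3 H each → 9
  1 × Cl: no H
  1 × N: 2 H
  1 × N (charge +1): 1 H
  Total hydrogens = 32.
Net charge +1.
Molecular formula: C15H32ClN2+

C15H32ClN2+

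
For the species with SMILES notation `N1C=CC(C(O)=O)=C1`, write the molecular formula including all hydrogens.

Heavy atoms from the SMILES: 5 C, 1 N, 2 O.
Implicit hydrogens by atom environment:
  3 × C (aromatic): 1 H each → 3
  1 × C (aromatic): no H
  1 × C: no H
  1 × N (aromatic): 1 H
  1 × O: 1 H
  1 × O: no H
  Total hydrogens = 5.
Molecular formula: C5H5NO2

C5H5NO2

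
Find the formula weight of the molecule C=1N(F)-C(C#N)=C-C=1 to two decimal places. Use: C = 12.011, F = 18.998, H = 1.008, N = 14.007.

Molecular formula: C5H3FN2.
M = 5×12.011 + 1×18.998 + 3×1.008 + 2×14.007 = 110.09 g/mol.

110.09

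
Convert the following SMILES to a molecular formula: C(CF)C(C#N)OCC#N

C6H7FN2O

Heavy atoms from the SMILES: 6 C, 1 F, 2 N, 1 O.
Implicit hydrogens by atom environment:
  3 × C: 2 H each → 6
  2 × C: no H
  2 × N: no H
  1 × C: 1 H
  1 × F: no H
  1 × O: no H
  Total hydrogens = 7.
Molecular formula: C6H7FN2O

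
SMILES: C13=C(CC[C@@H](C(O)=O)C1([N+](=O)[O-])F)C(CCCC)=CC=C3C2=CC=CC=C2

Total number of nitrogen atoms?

1

The symbol for nitrogen appears 1 time in the SMILES.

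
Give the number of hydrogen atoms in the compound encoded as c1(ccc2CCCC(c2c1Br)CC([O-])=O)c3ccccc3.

16

Hydrogens are implicit in SMILES; fill each atom to its normal valence:
  7 × C (aromatic): 1 H each → 7
  5 × C (aromatic): no H
  4 × C: 2 H each → 8
  1 × Br: no H
  1 × C: 1 H
  1 × C: no H
  1 × O: no H
  1 × O (charge -1): no H
  Total hydrogens = 16.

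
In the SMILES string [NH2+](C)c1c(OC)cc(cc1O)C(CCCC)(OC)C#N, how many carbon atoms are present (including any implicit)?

15

The symbol for carbon appears 15 times in the SMILES. Lowercase c denotes aromatic carbon and counts toward C.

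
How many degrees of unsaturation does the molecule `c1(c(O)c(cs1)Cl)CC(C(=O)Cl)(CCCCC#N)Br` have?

6

Molecular formula from the SMILES: C12H12BrCl2NO2S.
DoU = (2C + 2 + N − H − X)/2 = (2·12 + 2 + 1 − 12 − 3)/2 = 12/2 = 6.
(Structurally: 1 ring(s) + 5 π bond(s) = 6.)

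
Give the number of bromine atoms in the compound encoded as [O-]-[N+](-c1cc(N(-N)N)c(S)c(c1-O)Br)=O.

1

The symbol for bromine appears 1 time in the SMILES.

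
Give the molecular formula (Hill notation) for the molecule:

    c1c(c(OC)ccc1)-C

C8H10O

Heavy atoms from the SMILES: 8 C, 1 O.
Implicit hydrogens by atom environment:
  4 × C (aromatic): 1 H each → 4
  2 × C: 3 H each → 6
  2 × C (aromatic): no H
  1 × O: no H
  Total hydrogens = 10.
Molecular formula: C8H10O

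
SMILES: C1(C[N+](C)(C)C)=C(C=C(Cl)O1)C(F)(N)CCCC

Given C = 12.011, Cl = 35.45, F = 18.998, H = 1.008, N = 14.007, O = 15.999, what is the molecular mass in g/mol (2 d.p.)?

Molecular formula: C13H23ClFN2O+.
M = 13×12.011 + 1×35.45 + 1×18.998 + 23×1.008 + 2×14.007 + 1×15.999 = 277.79 g/mol.

277.79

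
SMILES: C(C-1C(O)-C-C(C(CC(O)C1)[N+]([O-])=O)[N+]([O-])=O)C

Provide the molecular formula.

Heavy atoms from the SMILES: 10 C, 2 N, 6 O.
Implicit hydrogens by atom environment:
  5 × C: 1 H each → 5
  4 × C: 2 H each → 8
  2 × N (charge +1): no H
  2 × O: 1 H each → 2
  2 × O: no H
  2 × O (charge -1): no H
  1 × C: 3 H
  Total hydrogens = 18.
Molecular formula: C10H18N2O6

C10H18N2O6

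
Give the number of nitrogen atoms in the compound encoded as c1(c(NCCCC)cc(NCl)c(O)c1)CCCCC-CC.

2

The symbol for nitrogen appears 2 times in the SMILES.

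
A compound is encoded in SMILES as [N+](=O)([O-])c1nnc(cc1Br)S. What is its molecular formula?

C4H2BrN3O2S

Heavy atoms from the SMILES: 1 Br, 4 C, 3 N, 2 O, 1 S.
Implicit hydrogens by atom environment:
  3 × C (aromatic): no H
  2 × N (aromatic): no H
  1 × Br: no H
  1 × C (aromatic): 1 H
  1 × N (charge +1): no H
  1 × O: no H
  1 × O (charge -1): no H
  1 × S: 1 H
  Total hydrogens = 2.
Molecular formula: C4H2BrN3O2S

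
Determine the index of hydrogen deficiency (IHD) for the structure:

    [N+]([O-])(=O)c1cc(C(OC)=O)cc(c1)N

Molecular formula from the SMILES: C8H8N2O4.
DoU = (2C + 2 + N − H − X)/2 = (2·8 + 2 + 2 − 8 − 0)/2 = 12/2 = 6.
(Structurally: 1 ring(s) + 5 π bond(s) = 6.)

6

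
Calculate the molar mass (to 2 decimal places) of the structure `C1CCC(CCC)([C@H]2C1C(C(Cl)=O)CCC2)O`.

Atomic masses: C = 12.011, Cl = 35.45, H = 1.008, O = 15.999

Molecular formula: C14H23ClO2.
M = 14×12.011 + 1×35.45 + 23×1.008 + 2×15.999 = 258.79 g/mol.

258.79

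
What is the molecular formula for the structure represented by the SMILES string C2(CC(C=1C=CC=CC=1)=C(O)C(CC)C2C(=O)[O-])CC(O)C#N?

Heavy atoms from the SMILES: 18 C, 1 N, 4 O.
Implicit hydrogens by atom environment:
  5 × C (aromatic): 1 H each → 5
  4 × C: 1 H each → 4
  4 × C: no H
  3 × C: 2 H each → 6
  2 × O: 1 H each → 2
  1 × C: 3 H
  1 × C (aromatic): no H
  1 × N: no H
  1 × O: no H
  1 × O (charge -1): no H
  Total hydrogens = 20.
Net charge -1.
Molecular formula: C18H20NO4-

C18H20NO4-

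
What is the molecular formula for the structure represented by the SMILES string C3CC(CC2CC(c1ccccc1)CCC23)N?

C16H23N

Heavy atoms from the SMILES: 16 C, 1 N.
Implicit hydrogens by atom environment:
  6 × C: 2 H each → 12
  5 × C (aromatic): 1 H each → 5
  4 × C: 1 H each → 4
  1 × C (aromatic): no H
  1 × N: 2 H
  Total hydrogens = 23.
Molecular formula: C16H23N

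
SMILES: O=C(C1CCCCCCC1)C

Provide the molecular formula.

C10H18O

Heavy atoms from the SMILES: 10 C, 1 O.
Implicit hydrogens by atom environment:
  7 × C: 2 H each → 14
  1 × C: 3 H
  1 × C: 1 H
  1 × C: no H
  1 × O: no H
  Total hydrogens = 18.
Molecular formula: C10H18O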